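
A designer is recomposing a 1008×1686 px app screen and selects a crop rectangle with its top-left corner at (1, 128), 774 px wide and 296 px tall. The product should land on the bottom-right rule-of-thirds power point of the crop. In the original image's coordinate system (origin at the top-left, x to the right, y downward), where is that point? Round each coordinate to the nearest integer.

One third of the crop width 774 is 258.00 px.
One third of the crop height 296 is 98.67 px.
The bottom-right point is two-thirds across and two-thirds down within the crop:
x = 1 + 2 × 258.00 ≈ 517; y = 128 + 2 × 98.67 ≈ 325.

(517, 325)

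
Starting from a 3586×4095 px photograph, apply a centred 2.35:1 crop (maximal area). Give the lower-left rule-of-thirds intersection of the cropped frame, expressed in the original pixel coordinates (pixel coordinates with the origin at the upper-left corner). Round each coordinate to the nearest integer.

(1195, 2302)

3586/4095 < 2.35/1, so the 2.35:1 crop keeps the full width 3586 and trims height to 3586 × 1/2.35 = 1525.96 px.
Top offset = (4095 − 1525.96)/2 = 1284.52 px; left offset = 0.
Lower-left is one-third across and two-thirds down within the crop:
x = 0.00 + 1 × 3586.00/3 ≈ 1195; y = 1284.52 + 2 × 1525.96/3 ≈ 2302.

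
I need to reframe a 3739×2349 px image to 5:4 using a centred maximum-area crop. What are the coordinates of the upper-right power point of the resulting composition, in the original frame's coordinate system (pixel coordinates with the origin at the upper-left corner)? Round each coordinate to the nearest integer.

(2359, 783)

3739/2349 > 5/4, so the 5:4 crop keeps the full height 2349 and trims width to 2349 × 5/4 = 2936.25 px.
Left offset = (3739 − 2936.25)/2 = 401.38 px; top offset = 0.
Upper-right is two-thirds across and one-third down within the crop:
x = 401.38 + 2 × 2936.25/3 ≈ 2359; y = 0.00 + 1 × 2349.00/3 ≈ 783.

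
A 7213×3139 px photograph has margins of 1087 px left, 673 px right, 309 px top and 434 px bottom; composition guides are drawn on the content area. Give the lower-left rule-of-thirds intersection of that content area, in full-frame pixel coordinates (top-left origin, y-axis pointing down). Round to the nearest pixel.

(2905, 1906)

Content width = 7213 − 1087 − 673 = 5453 px; content height = 3139 − 309 − 434 = 2396 px.
Lower-left is one-third across and two-thirds down within the content area.
x = 1087 + 1 × 5453/3 = 1087 + 1817.67 ≈ 2905
y = 309 + 2 × 2396/3 = 309 + 1597.33 ≈ 1906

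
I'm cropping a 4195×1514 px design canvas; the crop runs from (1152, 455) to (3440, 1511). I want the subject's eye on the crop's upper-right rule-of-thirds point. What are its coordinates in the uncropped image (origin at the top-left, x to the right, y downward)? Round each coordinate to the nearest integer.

x = 2677 px, y = 807 px

Crop width = 3440 − 1152 = 2288 px; one third is 762.67 px.
Crop height = 1511 − 455 = 1056 px; one third is 352.00 px.
The upper-right point is two-thirds across and one-third down within the crop:
x = 1152 + 2 × 762.67 ≈ 2677; y = 455 + 1 × 352.00 ≈ 807.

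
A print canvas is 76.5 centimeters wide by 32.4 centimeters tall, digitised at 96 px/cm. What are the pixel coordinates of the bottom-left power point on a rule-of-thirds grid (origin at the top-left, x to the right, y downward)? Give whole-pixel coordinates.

(2448, 2074)

In pixels the canvas is 76.5 × 96 = 7344 wide and 32.4 × 96 = 3110.4 tall.
The bottom-left point is one-third across and two-thirds down:
x = 1 × 7344/3 ≈ 2448; y = 2 × 3110.4/3 ≈ 2074.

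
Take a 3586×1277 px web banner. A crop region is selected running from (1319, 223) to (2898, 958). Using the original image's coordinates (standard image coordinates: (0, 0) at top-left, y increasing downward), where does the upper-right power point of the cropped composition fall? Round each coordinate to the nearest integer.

(2372, 468)

Crop width = 2898 − 1319 = 1579 px; one third is 526.33 px.
Crop height = 958 − 223 = 735 px; one third is 245.00 px.
The upper-right point is two-thirds across and one-third down within the crop:
x = 1319 + 2 × 526.33 ≈ 2372; y = 223 + 1 × 245.00 ≈ 468.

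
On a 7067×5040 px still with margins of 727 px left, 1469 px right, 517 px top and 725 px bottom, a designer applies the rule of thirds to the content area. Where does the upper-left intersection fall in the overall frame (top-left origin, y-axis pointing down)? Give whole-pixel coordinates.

(2351, 1783)

Content width = 7067 − 727 − 1469 = 4871 px; content height = 5040 − 517 − 725 = 3798 px.
Upper-left is one-third across and one-third down within the content area.
x = 727 + 1 × 4871/3 = 727 + 1623.67 ≈ 2351
y = 517 + 1 × 3798/3 = 517 + 1266.00 ≈ 1783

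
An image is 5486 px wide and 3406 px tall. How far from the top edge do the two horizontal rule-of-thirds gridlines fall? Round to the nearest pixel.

3406 / 3 = 1135.33, so the horizontal lines sit at one and two thirds of 3406.

1135 px and 2271 px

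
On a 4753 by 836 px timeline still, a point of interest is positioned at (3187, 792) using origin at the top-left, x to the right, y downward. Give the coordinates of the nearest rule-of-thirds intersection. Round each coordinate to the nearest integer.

(3169, 557)

Third lines: x ∈ {1584, 3169}, y ∈ {279, 557}.
3187 is closer to x = 3169; 792 is closer to y = 557.
So the nearest intersection is the lower-right power point.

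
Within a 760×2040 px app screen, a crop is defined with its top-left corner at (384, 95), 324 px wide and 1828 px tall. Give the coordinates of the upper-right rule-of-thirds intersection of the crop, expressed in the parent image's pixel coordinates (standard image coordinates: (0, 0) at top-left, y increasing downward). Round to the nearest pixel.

x = 600 px, y = 704 px

One third of the crop width 324 is 108.00 px.
One third of the crop height 1828 is 609.33 px.
The upper-right point is two-thirds across and one-third down within the crop:
x = 384 + 2 × 108.00 ≈ 600; y = 95 + 1 × 609.33 ≈ 704.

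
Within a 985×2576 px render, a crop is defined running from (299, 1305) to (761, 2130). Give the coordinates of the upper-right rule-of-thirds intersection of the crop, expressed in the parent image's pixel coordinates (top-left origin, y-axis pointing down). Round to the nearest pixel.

Crop width = 761 − 299 = 462 px; one third is 154.00 px.
Crop height = 2130 − 1305 = 825 px; one third is 275.00 px.
The upper-right point is two-thirds across and one-third down within the crop:
x = 299 + 2 × 154.00 ≈ 607; y = 1305 + 1 × 275.00 ≈ 1580.

x = 607 px, y = 1580 px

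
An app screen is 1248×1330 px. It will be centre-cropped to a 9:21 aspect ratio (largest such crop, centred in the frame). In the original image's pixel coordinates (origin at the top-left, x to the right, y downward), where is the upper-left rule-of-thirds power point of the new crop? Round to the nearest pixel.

(529, 443)

1248/1330 > 9/21, so the 9:21 crop keeps the full height 1330 and trims width to 1330 × 9/21 = 570.00 px.
Left offset = (1248 − 570.00)/2 = 339.00 px; top offset = 0.
Upper-left is one-third across and one-third down within the crop:
x = 339.00 + 1 × 570.00/3 ≈ 529; y = 0.00 + 1 × 1330.00/3 ≈ 443.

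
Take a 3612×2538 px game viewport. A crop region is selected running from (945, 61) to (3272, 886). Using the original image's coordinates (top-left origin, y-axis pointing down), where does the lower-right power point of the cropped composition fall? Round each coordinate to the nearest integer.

x = 2496 px, y = 611 px

Crop width = 3272 − 945 = 2327 px; one third is 775.67 px.
Crop height = 886 − 61 = 825 px; one third is 275.00 px.
The lower-right point is two-thirds across and two-thirds down within the crop:
x = 945 + 2 × 775.67 ≈ 2496; y = 61 + 2 × 275.00 ≈ 611.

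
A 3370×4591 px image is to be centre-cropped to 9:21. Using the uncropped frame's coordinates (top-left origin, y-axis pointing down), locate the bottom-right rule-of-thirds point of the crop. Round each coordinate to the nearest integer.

(2013, 3061)

3370/4591 > 9/21, so the 9:21 crop keeps the full height 4591 and trims width to 4591 × 9/21 = 1967.57 px.
Left offset = (3370 − 1967.57)/2 = 701.21 px; top offset = 0.
Bottom-right is two-thirds across and two-thirds down within the crop:
x = 701.21 + 2 × 1967.57/3 ≈ 2013; y = 0.00 + 2 × 4591.00/3 ≈ 3061.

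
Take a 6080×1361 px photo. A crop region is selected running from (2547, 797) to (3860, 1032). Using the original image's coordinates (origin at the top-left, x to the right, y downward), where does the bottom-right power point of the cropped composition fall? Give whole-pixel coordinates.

x = 3422 px, y = 954 px

Crop width = 3860 − 2547 = 1313 px; one third is 437.67 px.
Crop height = 1032 − 797 = 235 px; one third is 78.33 px.
The bottom-right point is two-thirds across and two-thirds down within the crop:
x = 2547 + 2 × 437.67 ≈ 3422; y = 797 + 2 × 78.33 ≈ 954.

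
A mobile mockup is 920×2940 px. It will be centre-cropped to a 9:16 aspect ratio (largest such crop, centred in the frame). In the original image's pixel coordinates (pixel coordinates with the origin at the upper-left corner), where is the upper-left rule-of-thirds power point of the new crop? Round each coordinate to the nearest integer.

920/2940 < 9/16, so the 9:16 crop keeps the full width 920 and trims height to 920 × 16/9 = 1635.56 px.
Top offset = (2940 − 1635.56)/2 = 652.22 px; left offset = 0.
Upper-left is one-third across and one-third down within the crop:
x = 0.00 + 1 × 920.00/3 ≈ 307; y = 652.22 + 1 × 1635.56/3 ≈ 1197.

(307, 1197)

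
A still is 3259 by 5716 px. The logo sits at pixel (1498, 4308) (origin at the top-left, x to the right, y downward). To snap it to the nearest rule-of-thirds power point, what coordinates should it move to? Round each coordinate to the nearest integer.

(1086, 3811)

Third lines: x ∈ {1086, 2173}, y ∈ {1905, 3811}.
1498 is closer to x = 1086; 4308 is closer to y = 3811.
So the nearest intersection is the lower-left power point.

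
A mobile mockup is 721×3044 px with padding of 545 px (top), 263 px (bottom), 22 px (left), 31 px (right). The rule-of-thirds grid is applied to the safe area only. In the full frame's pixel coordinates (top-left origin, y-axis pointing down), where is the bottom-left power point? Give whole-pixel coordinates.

x = 245 px, y = 2036 px

Content width = 721 − 22 − 31 = 668 px; content height = 3044 − 545 − 263 = 2236 px.
Bottom-left is one-third across and two-thirds down within the safe area.
x = 22 + 1 × 668/3 = 22 + 222.67 ≈ 245
y = 545 + 2 × 2236/3 = 545 + 1490.67 ≈ 2036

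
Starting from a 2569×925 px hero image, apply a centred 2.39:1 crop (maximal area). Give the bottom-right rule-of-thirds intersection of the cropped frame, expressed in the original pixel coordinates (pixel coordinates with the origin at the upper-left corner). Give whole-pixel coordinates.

2569/925 > 2.39/1, so the 2.39:1 crop keeps the full height 925 and trims width to 925 × 2.39/1 = 2210.75 px.
Left offset = (2569 − 2210.75)/2 = 179.12 px; top offset = 0.
Bottom-right is two-thirds across and two-thirds down within the crop:
x = 179.12 + 2 × 2210.75/3 ≈ 1653; y = 0.00 + 2 × 925.00/3 ≈ 617.

(1653, 617)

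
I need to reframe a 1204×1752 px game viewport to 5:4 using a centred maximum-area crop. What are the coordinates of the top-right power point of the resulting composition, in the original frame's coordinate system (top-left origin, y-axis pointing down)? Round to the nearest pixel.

(803, 715)

1204/1752 < 5/4, so the 5:4 crop keeps the full width 1204 and trims height to 1204 × 4/5 = 963.20 px.
Top offset = (1752 − 963.20)/2 = 394.40 px; left offset = 0.
Top-right is two-thirds across and one-third down within the crop:
x = 0.00 + 2 × 1204.00/3 ≈ 803; y = 394.40 + 1 × 963.20/3 ≈ 715.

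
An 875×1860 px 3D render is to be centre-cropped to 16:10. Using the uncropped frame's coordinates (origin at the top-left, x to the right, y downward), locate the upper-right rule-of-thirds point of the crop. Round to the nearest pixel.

(583, 839)

875/1860 < 16/10, so the 16:10 crop keeps the full width 875 and trims height to 875 × 10/16 = 546.88 px.
Top offset = (1860 − 546.88)/2 = 656.56 px; left offset = 0.
Upper-right is two-thirds across and one-third down within the crop:
x = 0.00 + 2 × 875.00/3 ≈ 583; y = 656.56 + 1 × 546.88/3 ≈ 839.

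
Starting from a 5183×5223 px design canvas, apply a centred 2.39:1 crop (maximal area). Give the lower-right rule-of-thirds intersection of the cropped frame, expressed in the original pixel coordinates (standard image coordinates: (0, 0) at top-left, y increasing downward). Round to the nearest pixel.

5183/5223 < 2.39/1, so the 2.39:1 crop keeps the full width 5183 and trims height to 5183 × 1/2.39 = 2168.62 px.
Top offset = (5223 − 2168.62)/2 = 1527.19 px; left offset = 0.
Lower-right is two-thirds across and two-thirds down within the crop:
x = 0.00 + 2 × 5183.00/3 ≈ 3455; y = 1527.19 + 2 × 2168.62/3 ≈ 2973.

x = 3455 px, y = 2973 px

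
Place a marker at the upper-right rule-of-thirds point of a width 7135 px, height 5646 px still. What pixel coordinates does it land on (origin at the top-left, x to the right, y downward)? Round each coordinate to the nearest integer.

(4757, 1882)

The upper-right point sits two-thirds of the way across and one-third of the way down.
x = 2 × 7135/3 ≈ 4757; y = 1 × 5646/3 ≈ 1882.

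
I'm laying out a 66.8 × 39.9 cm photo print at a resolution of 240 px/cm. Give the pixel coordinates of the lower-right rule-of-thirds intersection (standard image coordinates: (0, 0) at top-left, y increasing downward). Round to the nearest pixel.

In pixels the canvas is 66.8 × 240 = 16032 wide and 39.9 × 240 = 9576 tall.
The lower-right point is two-thirds across and two-thirds down:
x = 2 × 16032/3 ≈ 10688; y = 2 × 9576/3 ≈ 6384.

x = 10688 px, y = 6384 px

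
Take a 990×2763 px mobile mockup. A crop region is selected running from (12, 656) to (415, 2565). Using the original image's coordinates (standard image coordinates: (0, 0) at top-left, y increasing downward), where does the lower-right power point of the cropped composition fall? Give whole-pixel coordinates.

x = 281 px, y = 1929 px

Crop width = 415 − 12 = 403 px; one third is 134.33 px.
Crop height = 2565 − 656 = 1909 px; one third is 636.33 px.
The lower-right point is two-thirds across and two-thirds down within the crop:
x = 12 + 2 × 134.33 ≈ 281; y = 656 + 2 × 636.33 ≈ 1929.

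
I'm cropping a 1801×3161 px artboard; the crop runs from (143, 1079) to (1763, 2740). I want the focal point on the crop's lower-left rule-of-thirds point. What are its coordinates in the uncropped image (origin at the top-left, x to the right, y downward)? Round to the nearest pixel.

(683, 2186)

Crop width = 1763 − 143 = 1620 px; one third is 540.00 px.
Crop height = 2740 − 1079 = 1661 px; one third is 553.67 px.
The lower-left point is one-third across and two-thirds down within the crop:
x = 143 + 1 × 540.00 ≈ 683; y = 1079 + 2 × 553.67 ≈ 2186.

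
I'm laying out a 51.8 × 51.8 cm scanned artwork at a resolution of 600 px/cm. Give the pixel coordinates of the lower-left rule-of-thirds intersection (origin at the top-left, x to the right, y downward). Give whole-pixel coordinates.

In pixels the canvas is 51.8 × 600 = 31080 wide and 51.8 × 600 = 31080 tall.
The lower-left point is one-third across and two-thirds down:
x = 1 × 31080/3 ≈ 10360; y = 2 × 31080/3 ≈ 20720.

(10360, 20720)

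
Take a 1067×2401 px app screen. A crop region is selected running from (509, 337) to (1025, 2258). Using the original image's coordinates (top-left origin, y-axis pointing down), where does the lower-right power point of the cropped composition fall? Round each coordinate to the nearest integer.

x = 853 px, y = 1618 px

Crop width = 1025 − 509 = 516 px; one third is 172.00 px.
Crop height = 2258 − 337 = 1921 px; one third is 640.33 px.
The lower-right point is two-thirds across and two-thirds down within the crop:
x = 509 + 2 × 172.00 ≈ 853; y = 337 + 2 × 640.33 ≈ 1618.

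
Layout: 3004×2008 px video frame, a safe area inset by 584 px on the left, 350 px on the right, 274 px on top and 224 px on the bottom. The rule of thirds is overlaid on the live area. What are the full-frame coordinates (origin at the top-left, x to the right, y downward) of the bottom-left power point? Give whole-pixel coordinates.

x = 1274 px, y = 1281 px

Content width = 3004 − 584 − 350 = 2070 px; content height = 2008 − 274 − 224 = 1510 px.
Bottom-left is one-third across and two-thirds down within the live area.
x = 584 + 1 × 2070/3 = 584 + 690.00 ≈ 1274
y = 274 + 2 × 1510/3 = 274 + 1006.67 ≈ 1281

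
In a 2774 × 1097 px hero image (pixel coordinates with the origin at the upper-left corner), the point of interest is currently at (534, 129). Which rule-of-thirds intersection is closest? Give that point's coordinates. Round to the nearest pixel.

x = 925 px, y = 366 px

Third lines: x ∈ {925, 1849}, y ∈ {366, 731}.
534 is closer to x = 925; 129 is closer to y = 366.
So the nearest intersection is the upper-left power point.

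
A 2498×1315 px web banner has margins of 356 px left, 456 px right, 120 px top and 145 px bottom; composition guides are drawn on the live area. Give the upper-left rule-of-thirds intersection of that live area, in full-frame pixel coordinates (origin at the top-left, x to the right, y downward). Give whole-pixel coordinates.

Content width = 2498 − 356 − 456 = 1686 px; content height = 1315 − 120 − 145 = 1050 px.
Upper-left is one-third across and one-third down within the live area.
x = 356 + 1 × 1686/3 = 356 + 562.00 ≈ 918
y = 120 + 1 × 1050/3 = 120 + 350.00 ≈ 470

x = 918 px, y = 470 px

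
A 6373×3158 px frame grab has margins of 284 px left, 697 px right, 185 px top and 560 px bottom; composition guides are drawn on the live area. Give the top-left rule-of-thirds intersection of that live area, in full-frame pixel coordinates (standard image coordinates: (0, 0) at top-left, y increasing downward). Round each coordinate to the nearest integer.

Content width = 6373 − 284 − 697 = 5392 px; content height = 3158 − 185 − 560 = 2413 px.
Top-left is one-third across and one-third down within the live area.
x = 284 + 1 × 5392/3 = 284 + 1797.33 ≈ 2081
y = 185 + 1 × 2413/3 = 185 + 804.33 ≈ 989

x = 2081 px, y = 989 px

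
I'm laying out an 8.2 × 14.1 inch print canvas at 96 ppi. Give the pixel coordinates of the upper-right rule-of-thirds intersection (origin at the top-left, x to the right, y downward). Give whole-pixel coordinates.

In pixels the canvas is 8.2 × 96 = 787.2 wide and 14.1 × 96 = 1353.6 tall.
The upper-right point is two-thirds across and one-third down:
x = 2 × 787.2/3 ≈ 525; y = 1 × 1353.6/3 ≈ 451.

x = 525 px, y = 451 px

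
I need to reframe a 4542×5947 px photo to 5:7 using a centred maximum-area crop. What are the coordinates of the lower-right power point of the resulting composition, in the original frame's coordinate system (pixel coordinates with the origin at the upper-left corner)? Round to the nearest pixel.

x = 2979 px, y = 3965 px

4542/5947 > 5/7, so the 5:7 crop keeps the full height 5947 and trims width to 5947 × 5/7 = 4247.86 px.
Left offset = (4542 − 4247.86)/2 = 147.07 px; top offset = 0.
Lower-right is two-thirds across and two-thirds down within the crop:
x = 147.07 + 2 × 4247.86/3 ≈ 2979; y = 0.00 + 2 × 5947.00/3 ≈ 3965.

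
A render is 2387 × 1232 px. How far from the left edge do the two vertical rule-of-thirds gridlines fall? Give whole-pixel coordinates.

796 px and 1591 px

2387 / 3 = 795.67, so the vertical lines sit at one and two thirds of 2387.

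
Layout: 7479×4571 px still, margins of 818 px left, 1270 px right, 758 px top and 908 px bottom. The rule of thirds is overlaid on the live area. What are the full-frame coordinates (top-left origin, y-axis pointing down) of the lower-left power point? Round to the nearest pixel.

x = 2615 px, y = 2695 px

Content width = 7479 − 818 − 1270 = 5391 px; content height = 4571 − 758 − 908 = 2905 px.
Lower-left is one-third across and two-thirds down within the live area.
x = 818 + 1 × 5391/3 = 818 + 1797.00 ≈ 2615
y = 758 + 2 × 2905/3 = 758 + 1936.67 ≈ 2695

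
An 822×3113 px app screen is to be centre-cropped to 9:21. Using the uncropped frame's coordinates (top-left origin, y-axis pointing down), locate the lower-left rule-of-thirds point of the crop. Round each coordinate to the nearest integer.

822/3113 < 9/21, so the 9:21 crop keeps the full width 822 and trims height to 822 × 21/9 = 1918.00 px.
Top offset = (3113 − 1918.00)/2 = 597.50 px; left offset = 0.
Lower-left is one-third across and two-thirds down within the crop:
x = 0.00 + 1 × 822.00/3 ≈ 274; y = 597.50 + 2 × 1918.00/3 ≈ 1876.

x = 274 px, y = 1876 px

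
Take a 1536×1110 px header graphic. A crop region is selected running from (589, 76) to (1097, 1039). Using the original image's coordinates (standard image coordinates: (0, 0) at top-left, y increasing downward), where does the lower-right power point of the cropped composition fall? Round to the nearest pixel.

x = 928 px, y = 718 px

Crop width = 1097 − 589 = 508 px; one third is 169.33 px.
Crop height = 1039 − 76 = 963 px; one third is 321.00 px.
The lower-right point is two-thirds across and two-thirds down within the crop:
x = 589 + 2 × 169.33 ≈ 928; y = 76 + 2 × 321.00 ≈ 718.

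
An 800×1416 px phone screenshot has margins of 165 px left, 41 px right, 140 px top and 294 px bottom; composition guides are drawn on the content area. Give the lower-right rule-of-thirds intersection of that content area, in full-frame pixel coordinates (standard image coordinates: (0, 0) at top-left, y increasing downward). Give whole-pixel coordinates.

Content width = 800 − 165 − 41 = 594 px; content height = 1416 − 140 − 294 = 982 px.
Lower-right is two-thirds across and two-thirds down within the content area.
x = 165 + 2 × 594/3 = 165 + 396.00 ≈ 561
y = 140 + 2 × 982/3 = 140 + 654.67 ≈ 795

x = 561 px, y = 795 px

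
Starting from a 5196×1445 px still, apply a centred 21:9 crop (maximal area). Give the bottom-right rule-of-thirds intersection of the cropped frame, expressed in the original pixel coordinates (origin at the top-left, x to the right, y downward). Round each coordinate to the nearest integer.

5196/1445 > 21/9, so the 21:9 crop keeps the full height 1445 and trims width to 1445 × 21/9 = 3371.67 px.
Left offset = (5196 − 3371.67)/2 = 912.17 px; top offset = 0.
Bottom-right is two-thirds across and two-thirds down within the crop:
x = 912.17 + 2 × 3371.67/3 ≈ 3160; y = 0.00 + 2 × 1445.00/3 ≈ 963.

(3160, 963)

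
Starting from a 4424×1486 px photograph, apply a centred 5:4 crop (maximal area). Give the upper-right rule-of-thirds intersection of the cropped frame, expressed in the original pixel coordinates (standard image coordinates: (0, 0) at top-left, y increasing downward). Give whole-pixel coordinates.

4424/1486 > 5/4, so the 5:4 crop keeps the full height 1486 and trims width to 1486 × 5/4 = 1857.50 px.
Left offset = (4424 − 1857.50)/2 = 1283.25 px; top offset = 0.
Upper-right is two-thirds across and one-third down within the crop:
x = 1283.25 + 2 × 1857.50/3 ≈ 2522; y = 0.00 + 1 × 1486.00/3 ≈ 495.

(2522, 495)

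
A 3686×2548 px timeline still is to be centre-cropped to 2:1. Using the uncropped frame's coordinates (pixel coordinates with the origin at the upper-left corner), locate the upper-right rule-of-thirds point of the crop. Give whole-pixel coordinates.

x = 2457 px, y = 967 px

3686/2548 < 2/1, so the 2:1 crop keeps the full width 3686 and trims height to 3686 × 1/2 = 1843.00 px.
Top offset = (2548 − 1843.00)/2 = 352.50 px; left offset = 0.
Upper-right is two-thirds across and one-third down within the crop:
x = 0.00 + 2 × 3686.00/3 ≈ 2457; y = 352.50 + 1 × 1843.00/3 ≈ 967.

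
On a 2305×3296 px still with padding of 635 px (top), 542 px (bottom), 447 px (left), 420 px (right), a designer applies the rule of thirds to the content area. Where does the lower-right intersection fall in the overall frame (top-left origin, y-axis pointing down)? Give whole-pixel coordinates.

x = 1406 px, y = 2048 px

Content width = 2305 − 447 − 420 = 1438 px; content height = 3296 − 635 − 542 = 2119 px.
Lower-right is two-thirds across and two-thirds down within the content area.
x = 447 + 2 × 1438/3 = 447 + 958.67 ≈ 1406
y = 635 + 2 × 2119/3 = 635 + 1412.67 ≈ 2048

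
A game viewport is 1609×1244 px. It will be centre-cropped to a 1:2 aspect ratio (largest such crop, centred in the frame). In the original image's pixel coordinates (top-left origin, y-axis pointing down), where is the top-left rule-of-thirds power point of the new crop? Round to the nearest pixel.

1609/1244 > 1/2, so the 1:2 crop keeps the full height 1244 and trims width to 1244 × 1/2 = 622.00 px.
Left offset = (1609 − 622.00)/2 = 493.50 px; top offset = 0.
Top-left is one-third across and one-third down within the crop:
x = 493.50 + 1 × 622.00/3 ≈ 701; y = 0.00 + 1 × 1244.00/3 ≈ 415.

x = 701 px, y = 415 px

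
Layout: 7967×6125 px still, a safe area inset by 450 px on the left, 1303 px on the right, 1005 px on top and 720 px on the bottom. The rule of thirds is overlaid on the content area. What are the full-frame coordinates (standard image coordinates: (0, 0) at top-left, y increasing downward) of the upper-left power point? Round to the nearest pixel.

Content width = 7967 − 450 − 1303 = 6214 px; content height = 6125 − 1005 − 720 = 4400 px.
Upper-left is one-third across and one-third down within the content area.
x = 450 + 1 × 6214/3 = 450 + 2071.33 ≈ 2521
y = 1005 + 1 × 4400/3 = 1005 + 1466.67 ≈ 2472

x = 2521 px, y = 2472 px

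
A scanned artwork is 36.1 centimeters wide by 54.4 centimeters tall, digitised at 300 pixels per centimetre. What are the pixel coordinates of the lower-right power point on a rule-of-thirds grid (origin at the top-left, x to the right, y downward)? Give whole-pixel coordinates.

In pixels the canvas is 36.1 × 300 = 10830 wide and 54.4 × 300 = 16320 tall.
The lower-right point is two-thirds across and two-thirds down:
x = 2 × 10830/3 ≈ 7220; y = 2 × 16320/3 ≈ 10880.

(7220, 10880)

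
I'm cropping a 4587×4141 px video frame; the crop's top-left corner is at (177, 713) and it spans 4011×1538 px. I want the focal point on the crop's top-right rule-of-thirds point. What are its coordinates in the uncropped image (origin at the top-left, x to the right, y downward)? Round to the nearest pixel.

One third of the crop width 4011 is 1337.00 px.
One third of the crop height 1538 is 512.67 px.
The top-right point is two-thirds across and one-third down within the crop:
x = 177 + 2 × 1337.00 ≈ 2851; y = 713 + 1 × 512.67 ≈ 1226.

x = 2851 px, y = 1226 px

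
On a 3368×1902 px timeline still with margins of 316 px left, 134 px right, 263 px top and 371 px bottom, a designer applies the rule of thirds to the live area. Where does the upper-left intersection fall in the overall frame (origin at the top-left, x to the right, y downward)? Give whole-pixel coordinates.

Content width = 3368 − 316 − 134 = 2918 px; content height = 1902 − 263 − 371 = 1268 px.
Upper-left is one-third across and one-third down within the live area.
x = 316 + 1 × 2918/3 = 316 + 972.67 ≈ 1289
y = 263 + 1 × 1268/3 = 263 + 422.67 ≈ 686

(1289, 686)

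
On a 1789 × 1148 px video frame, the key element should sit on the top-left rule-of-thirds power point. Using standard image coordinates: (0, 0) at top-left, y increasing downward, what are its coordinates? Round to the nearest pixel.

The top-left point sits one-third of the way across and one-third of the way down.
x = 1 × 1789/3 ≈ 596; y = 1 × 1148/3 ≈ 383.

x = 596 px, y = 383 px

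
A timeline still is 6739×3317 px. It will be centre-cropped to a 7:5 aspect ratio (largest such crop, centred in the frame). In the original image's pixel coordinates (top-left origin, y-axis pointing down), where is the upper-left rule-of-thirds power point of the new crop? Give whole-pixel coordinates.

6739/3317 > 7/5, so the 7:5 crop keeps the full height 3317 and trims width to 3317 × 7/5 = 4643.80 px.
Left offset = (6739 − 4643.80)/2 = 1047.60 px; top offset = 0.
Upper-left is one-third across and one-third down within the crop:
x = 1047.60 + 1 × 4643.80/3 ≈ 2596; y = 0.00 + 1 × 3317.00/3 ≈ 1106.

(2596, 1106)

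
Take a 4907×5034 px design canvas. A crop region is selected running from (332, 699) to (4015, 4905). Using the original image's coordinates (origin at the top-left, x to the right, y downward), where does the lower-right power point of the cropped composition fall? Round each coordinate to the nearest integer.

(2787, 3503)

Crop width = 4015 − 332 = 3683 px; one third is 1227.67 px.
Crop height = 4905 − 699 = 4206 px; one third is 1402.00 px.
The lower-right point is two-thirds across and two-thirds down within the crop:
x = 332 + 2 × 1227.67 ≈ 2787; y = 699 + 2 × 1402.00 ≈ 3503.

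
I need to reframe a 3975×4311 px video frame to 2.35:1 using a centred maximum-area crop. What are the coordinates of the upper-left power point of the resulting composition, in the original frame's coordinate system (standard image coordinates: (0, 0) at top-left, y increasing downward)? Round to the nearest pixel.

3975/4311 < 2.35/1, so the 2.35:1 crop keeps the full width 3975 and trims height to 3975 × 1/2.35 = 1691.49 px.
Top offset = (4311 − 1691.49)/2 = 1309.76 px; left offset = 0.
Upper-left is one-third across and one-third down within the crop:
x = 0.00 + 1 × 3975.00/3 ≈ 1325; y = 1309.76 + 1 × 1691.49/3 ≈ 1874.

x = 1325 px, y = 1874 px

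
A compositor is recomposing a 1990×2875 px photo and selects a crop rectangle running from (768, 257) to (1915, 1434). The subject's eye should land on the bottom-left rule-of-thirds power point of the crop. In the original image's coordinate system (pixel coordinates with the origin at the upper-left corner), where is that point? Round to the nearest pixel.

x = 1150 px, y = 1042 px

Crop width = 1915 − 768 = 1147 px; one third is 382.33 px.
Crop height = 1434 − 257 = 1177 px; one third is 392.33 px.
The bottom-left point is one-third across and two-thirds down within the crop:
x = 768 + 1 × 382.33 ≈ 1150; y = 257 + 2 × 392.33 ≈ 1042.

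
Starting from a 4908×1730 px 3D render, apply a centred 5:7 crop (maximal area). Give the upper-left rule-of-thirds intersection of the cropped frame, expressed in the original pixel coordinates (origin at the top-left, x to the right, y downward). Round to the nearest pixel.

(2248, 577)

4908/1730 > 5/7, so the 5:7 crop keeps the full height 1730 and trims width to 1730 × 5/7 = 1235.71 px.
Left offset = (4908 − 1235.71)/2 = 1836.14 px; top offset = 0.
Upper-left is one-third across and one-third down within the crop:
x = 1836.14 + 1 × 1235.71/3 ≈ 2248; y = 0.00 + 1 × 1730.00/3 ≈ 577.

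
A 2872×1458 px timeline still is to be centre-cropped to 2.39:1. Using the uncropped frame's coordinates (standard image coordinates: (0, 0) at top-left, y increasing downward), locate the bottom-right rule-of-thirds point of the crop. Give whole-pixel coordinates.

x = 1915 px, y = 929 px

2872/1458 < 2.39/1, so the 2.39:1 crop keeps the full width 2872 and trims height to 2872 × 1/2.39 = 1201.67 px.
Top offset = (1458 − 1201.67)/2 = 128.16 px; left offset = 0.
Bottom-right is two-thirds across and two-thirds down within the crop:
x = 0.00 + 2 × 2872.00/3 ≈ 1915; y = 128.16 + 2 × 1201.67/3 ≈ 929.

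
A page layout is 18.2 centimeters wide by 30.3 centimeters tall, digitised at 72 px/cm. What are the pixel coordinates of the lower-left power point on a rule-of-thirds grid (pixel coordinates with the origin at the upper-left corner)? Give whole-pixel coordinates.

x = 437 px, y = 1454 px

In pixels the canvas is 18.2 × 72 = 1310.4 wide and 30.3 × 72 = 2181.6 tall.
The lower-left point is one-third across and two-thirds down:
x = 1 × 1310.4/3 ≈ 437; y = 2 × 2181.6/3 ≈ 1454.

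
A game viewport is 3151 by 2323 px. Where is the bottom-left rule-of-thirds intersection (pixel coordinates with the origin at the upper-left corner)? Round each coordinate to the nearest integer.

The bottom-left point sits one-third of the way across and two-thirds of the way down.
x = 1 × 3151/3 ≈ 1050; y = 2 × 2323/3 ≈ 1549.

x = 1050 px, y = 1549 px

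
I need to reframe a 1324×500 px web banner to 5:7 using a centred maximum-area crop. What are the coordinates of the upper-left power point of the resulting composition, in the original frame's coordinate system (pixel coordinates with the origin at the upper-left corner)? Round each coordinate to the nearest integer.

x = 602 px, y = 167 px

1324/500 > 5/7, so the 5:7 crop keeps the full height 500 and trims width to 500 × 5/7 = 357.14 px.
Left offset = (1324 − 357.14)/2 = 483.43 px; top offset = 0.
Upper-left is one-third across and one-third down within the crop:
x = 483.43 + 1 × 357.14/3 ≈ 602; y = 0.00 + 1 × 500.00/3 ≈ 167.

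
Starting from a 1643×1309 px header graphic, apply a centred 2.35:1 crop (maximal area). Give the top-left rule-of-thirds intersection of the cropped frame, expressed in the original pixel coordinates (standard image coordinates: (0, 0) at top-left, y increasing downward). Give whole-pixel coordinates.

1643/1309 < 2.35/1, so the 2.35:1 crop keeps the full width 1643 and trims height to 1643 × 1/2.35 = 699.15 px.
Top offset = (1309 − 699.15)/2 = 304.93 px; left offset = 0.
Top-left is one-third across and one-third down within the crop:
x = 0.00 + 1 × 1643.00/3 ≈ 548; y = 304.93 + 1 × 699.15/3 ≈ 538.

x = 548 px, y = 538 px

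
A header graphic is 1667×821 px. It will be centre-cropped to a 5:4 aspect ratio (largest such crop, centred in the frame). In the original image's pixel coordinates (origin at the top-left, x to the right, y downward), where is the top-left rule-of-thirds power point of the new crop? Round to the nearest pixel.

1667/821 > 5/4, so the 5:4 crop keeps the full height 821 and trims width to 821 × 5/4 = 1026.25 px.
Left offset = (1667 − 1026.25)/2 = 320.38 px; top offset = 0.
Top-left is one-third across and one-third down within the crop:
x = 320.38 + 1 × 1026.25/3 ≈ 662; y = 0.00 + 1 × 821.00/3 ≈ 274.

x = 662 px, y = 274 px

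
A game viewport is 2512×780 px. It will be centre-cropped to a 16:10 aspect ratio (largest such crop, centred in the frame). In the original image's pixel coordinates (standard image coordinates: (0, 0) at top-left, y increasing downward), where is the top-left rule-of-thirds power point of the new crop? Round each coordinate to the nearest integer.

(1048, 260)

2512/780 > 16/10, so the 16:10 crop keeps the full height 780 and trims width to 780 × 16/10 = 1248.00 px.
Left offset = (2512 − 1248.00)/2 = 632.00 px; top offset = 0.
Top-left is one-third across and one-third down within the crop:
x = 632.00 + 1 × 1248.00/3 ≈ 1048; y = 0.00 + 1 × 780.00/3 ≈ 260.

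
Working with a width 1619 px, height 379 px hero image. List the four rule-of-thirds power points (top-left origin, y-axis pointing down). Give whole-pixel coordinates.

(540, 126), (1079, 126), (540, 253), (1079, 253)

One third of 1619 is 539.67; one third of 379 is 126.33.
Vertical third lines at x = 540 and x = 1079; horizontal third lines at y = 126 and y = 253.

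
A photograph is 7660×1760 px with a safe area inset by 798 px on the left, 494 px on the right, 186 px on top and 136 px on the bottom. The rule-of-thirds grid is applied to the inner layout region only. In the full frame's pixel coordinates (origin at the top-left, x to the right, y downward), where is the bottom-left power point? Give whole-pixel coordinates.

Content width = 7660 − 798 − 494 = 6368 px; content height = 1760 − 186 − 136 = 1438 px.
Bottom-left is one-third across and two-thirds down within the inner layout region.
x = 798 + 1 × 6368/3 = 798 + 2122.67 ≈ 2921
y = 186 + 2 × 1438/3 = 186 + 958.67 ≈ 1145

x = 2921 px, y = 1145 px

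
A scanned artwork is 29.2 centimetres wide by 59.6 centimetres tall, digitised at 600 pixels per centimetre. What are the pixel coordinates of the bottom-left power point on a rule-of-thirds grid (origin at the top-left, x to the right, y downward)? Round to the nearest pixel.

In pixels the canvas is 29.2 × 600 = 17520 wide and 59.6 × 600 = 35760 tall.
The bottom-left point is one-third across and two-thirds down:
x = 1 × 17520/3 ≈ 5840; y = 2 × 35760/3 ≈ 23840.

(5840, 23840)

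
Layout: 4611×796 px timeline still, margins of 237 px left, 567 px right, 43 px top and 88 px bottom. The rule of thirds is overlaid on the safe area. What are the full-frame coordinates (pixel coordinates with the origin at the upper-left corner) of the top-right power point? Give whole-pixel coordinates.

(2775, 265)

Content width = 4611 − 237 − 567 = 3807 px; content height = 796 − 43 − 88 = 665 px.
Top-right is two-thirds across and one-third down within the safe area.
x = 237 + 2 × 3807/3 = 237 + 2538.00 ≈ 2775
y = 43 + 1 × 665/3 = 43 + 221.67 ≈ 265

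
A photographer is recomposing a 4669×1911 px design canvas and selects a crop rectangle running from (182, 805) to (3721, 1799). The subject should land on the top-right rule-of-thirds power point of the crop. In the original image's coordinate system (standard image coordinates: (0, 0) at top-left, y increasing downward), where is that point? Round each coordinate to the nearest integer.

x = 2541 px, y = 1136 px

Crop width = 3721 − 182 = 3539 px; one third is 1179.67 px.
Crop height = 1799 − 805 = 994 px; one third is 331.33 px.
The top-right point is two-thirds across and one-third down within the crop:
x = 182 + 2 × 1179.67 ≈ 2541; y = 805 + 1 × 331.33 ≈ 1136.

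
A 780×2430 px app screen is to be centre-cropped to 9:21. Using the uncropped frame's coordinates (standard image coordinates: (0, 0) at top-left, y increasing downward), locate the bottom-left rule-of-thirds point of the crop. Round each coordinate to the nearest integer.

780/2430 < 9/21, so the 9:21 crop keeps the full width 780 and trims height to 780 × 21/9 = 1820.00 px.
Top offset = (2430 − 1820.00)/2 = 305.00 px; left offset = 0.
Bottom-left is one-third across and two-thirds down within the crop:
x = 0.00 + 1 × 780.00/3 ≈ 260; y = 305.00 + 2 × 1820.00/3 ≈ 1518.

(260, 1518)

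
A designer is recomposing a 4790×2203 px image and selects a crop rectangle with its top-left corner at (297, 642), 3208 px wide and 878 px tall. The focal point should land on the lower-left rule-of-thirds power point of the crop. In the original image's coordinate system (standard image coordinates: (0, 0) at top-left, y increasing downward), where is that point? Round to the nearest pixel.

(1366, 1227)

One third of the crop width 3208 is 1069.33 px.
One third of the crop height 878 is 292.67 px.
The lower-left point is one-third across and two-thirds down within the crop:
x = 297 + 1 × 1069.33 ≈ 1366; y = 642 + 2 × 292.67 ≈ 1227.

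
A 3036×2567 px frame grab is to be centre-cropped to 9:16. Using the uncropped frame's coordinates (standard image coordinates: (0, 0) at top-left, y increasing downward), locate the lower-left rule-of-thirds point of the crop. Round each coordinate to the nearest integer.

3036/2567 > 9/16, so the 9:16 crop keeps the full height 2567 and trims width to 2567 × 9/16 = 1443.94 px.
Left offset = (3036 − 1443.94)/2 = 796.03 px; top offset = 0.
Lower-left is one-third across and two-thirds down within the crop:
x = 796.03 + 1 × 1443.94/3 ≈ 1277; y = 0.00 + 2 × 2567.00/3 ≈ 1711.

(1277, 1711)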